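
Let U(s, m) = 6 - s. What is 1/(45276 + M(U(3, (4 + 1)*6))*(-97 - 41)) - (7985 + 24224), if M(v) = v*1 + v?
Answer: -1431625631/44448 ≈ -32209.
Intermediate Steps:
M(v) = 2*v (M(v) = v + v = 2*v)
1/(45276 + M(U(3, (4 + 1)*6))*(-97 - 41)) - (7985 + 24224) = 1/(45276 + (2*(6 - 1*3))*(-97 - 41)) - (7985 + 24224) = 1/(45276 + (2*(6 - 3))*(-138)) - 1*32209 = 1/(45276 + (2*3)*(-138)) - 32209 = 1/(45276 + 6*(-138)) - 32209 = 1/(45276 - 828) - 32209 = 1/44448 - 32209 = -1431625631/44448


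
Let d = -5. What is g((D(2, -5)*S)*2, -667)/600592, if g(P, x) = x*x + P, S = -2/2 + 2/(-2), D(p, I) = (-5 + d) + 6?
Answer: 444905/600592 ≈ 0.74078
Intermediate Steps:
D(p, I) = -4 (D(p, I) = (-5 - 5) + 6 = -10 + 6 = -4)
S = -2 (S = -2*1/2 + 2*(-1/2) = -1 - 1 = -2)
g(P, x) = P + x**2 (g(P, x) = x**2 + P = P + x**2)
g((D(2, -5)*S)*2, -667)/600592 = (-4*(-2)*2 + (-667)**2)/600592 = (8*2 + 444889)*(1/600592) = (16 + 444889)*(1/600592) = 444905*(1/600592) = 444905/600592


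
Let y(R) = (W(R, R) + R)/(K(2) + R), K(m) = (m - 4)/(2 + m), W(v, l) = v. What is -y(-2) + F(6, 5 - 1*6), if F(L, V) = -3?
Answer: -23/5 ≈ -4.6000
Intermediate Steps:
K(m) = (-4 + m)/(2 + m)
y(R) = 2*R/(-½ + R) (y(R) = (R + R)/((-4 + 2)/(2 + 2) + R) = (2*R)/(-2/4 + R) = (2*R)/((¼)*(-2) + R) = (2*R)/(-½ + R) = 2*R/(-½ + R))
-y(-2) + F(6, 5 - 1*6) = -4*(-2)/(-1 + 2*(-2)) - 3 = -4*(-2)/(-1 - 4) - 3 = -4*(-2)/(-5) - 3 = -4*(-2)*(-1)/5 - 3 = -1*8/5 - 3 = -8/5 - 3 = -23/5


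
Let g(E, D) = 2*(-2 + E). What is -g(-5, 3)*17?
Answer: 238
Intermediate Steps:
g(E, D) = -4 + 2*E
-g(-5, 3)*17 = -(-4 + 2*(-5))*17 = -(-4 - 10)*17 = -1*(-14)*17 = 14*17 = 238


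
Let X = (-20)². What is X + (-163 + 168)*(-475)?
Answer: -1975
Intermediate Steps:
X = 400
X + (-163 + 168)*(-475) = 400 + (-163 + 168)*(-475) = 400 + 5*(-475) = 400 - 2375 = -1975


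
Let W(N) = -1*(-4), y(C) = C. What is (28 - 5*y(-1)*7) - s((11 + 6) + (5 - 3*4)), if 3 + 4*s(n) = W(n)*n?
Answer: 215/4 ≈ 53.750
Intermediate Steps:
W(N) = 4
s(n) = -¾ + n (s(n) = -¾ + (4*n)/4 = -¾ + n)
(28 - 5*y(-1)*7) - s((11 + 6) + (5 - 3*4)) = (28 - (-5)*7) - (-¾ + ((11 + 6) + (5 - 3*4))) = (28 - 5*(-7)) - (-¾ + (17 + (5 - 12))) = (28 + 35) - (-¾ + (17 - 7)) = 63 - (-¾ + 10) = 63 - 1*37/4 = 63 - 37/4 = 215/4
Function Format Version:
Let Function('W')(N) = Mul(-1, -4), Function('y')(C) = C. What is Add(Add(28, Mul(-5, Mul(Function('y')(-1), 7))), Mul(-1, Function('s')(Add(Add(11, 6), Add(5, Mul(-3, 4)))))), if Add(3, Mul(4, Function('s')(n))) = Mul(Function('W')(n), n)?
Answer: Rational(215, 4) ≈ 53.750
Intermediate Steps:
Function('W')(N) = 4
Function('s')(n) = Add(Rational(-3, 4), n) (Function('s')(n) = Add(Rational(-3, 4), Mul(Rational(1, 4), Mul(4, n))) = Add(Rational(-3, 4), n))
Add(Add(28, Mul(-5, Mul(Function('y')(-1), 7))), Mul(-1, Function('s')(Add(Add(11, 6), Add(5, Mul(-3, 4)))))) = Add(Add(28, Mul(-5, Mul(-1, 7))), Mul(-1, Add(Rational(-3, 4), Add(Add(11, 6), Add(5, Mul(-3, 4)))))) = Add(Add(28, Mul(-5, -7)), Mul(-1, Add(Rational(-3, 4), Add(17, Add(5, -12))))) = Add(Add(28, 35), Mul(-1, Add(Rational(-3, 4), Add(17, -7)))) = Add(63, Mul(-1, Add(Rational(-3, 4), 10))) = Add(63, Mul(-1, Rational(37, 4))) = Add(63, Rational(-37, 4)) = Rational(215, 4)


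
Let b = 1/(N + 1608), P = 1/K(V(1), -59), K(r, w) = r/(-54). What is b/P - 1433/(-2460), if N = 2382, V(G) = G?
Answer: 2572931/4416930 ≈ 0.58252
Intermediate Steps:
K(r, w) = -r/54 (K(r, w) = r*(-1/54) = -r/54)
P = -54 (P = 1/(-1/54*1) = 1/(-1/54) = -54)
b = 1/3990 (b = 1/(2382 + 1608) = 1/3990 ≈ 0.00025063)
b/P - 1433/(-2460) = (1/3990)/(-54) - 1433/(-2460) = (1/3990)*(-1/54) - 1433*(-1/2460) = -1/215460 + 1433/2460 = 2572931/4416930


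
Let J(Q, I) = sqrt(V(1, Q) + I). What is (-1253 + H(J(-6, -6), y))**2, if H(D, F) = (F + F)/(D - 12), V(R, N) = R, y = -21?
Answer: 49*(766836*sqrt(5) + 4427959*I)/(24*sqrt(5) + 139*I) ≈ 1.5615e+6 - 1575.3*I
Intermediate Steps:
J(Q, I) = sqrt(1 + I)
H(D, F) = 2*F/(-12 + D) (H(D, F) = (2*F)/(-12 + D) = 2*F/(-12 + D))
(-1253 + H(J(-6, -6), y))**2 = (-1253 + 2*(-21)/(-12 + sqrt(1 - 6)))**2 = (-1253 + 2*(-21)/(-12 + sqrt(-5)))**2 = (-1253 + 2*(-21)/(-12 + I*sqrt(5)))**2 = (-1253 - 42/(-12 + I*sqrt(5)))**2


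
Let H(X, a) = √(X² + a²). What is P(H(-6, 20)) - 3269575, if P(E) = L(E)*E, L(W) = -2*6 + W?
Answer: -3269139 - 24*√109 ≈ -3.2694e+6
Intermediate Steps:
L(W) = -12 + W
P(E) = E*(-12 + E) (P(E) = (-12 + E)*E = E*(-12 + E))
P(H(-6, 20)) - 3269575 = √((-6)² + 20²)*(-12 + √((-6)² + 20²)) - 3269575 = √(36 + 400)*(-12 + √(36 + 400)) - 3269575 = √436*(-12 + √436) - 3269575 = (2*√109)*(-12 + 2*√109) - 3269575 = 2*√109*(-12 + 2*√109) - 3269575 = -3269575 + 2*√109*(-12 + 2*√109)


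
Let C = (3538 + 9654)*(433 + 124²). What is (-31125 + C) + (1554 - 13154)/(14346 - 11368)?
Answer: 310488065467/1489 ≈ 2.0852e+8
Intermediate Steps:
C = 208552328 (C = 13192*(433 + 15376) = 13192*15809 = 208552328)
(-31125 + C) + (1554 - 13154)/(14346 - 11368) = (-31125 + 208552328) + (1554 - 13154)/(14346 - 11368) = 208521203 - 11600/2978 = 208521203 - 11600*1/2978 = 208521203 - 5800/1489 = 310488065467/1489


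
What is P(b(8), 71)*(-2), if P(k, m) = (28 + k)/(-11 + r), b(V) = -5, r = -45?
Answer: 23/28 ≈ 0.82143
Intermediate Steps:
P(k, m) = -½ - k/56 (P(k, m) = (28 + k)/(-11 - 45) = (28 + k)/(-56) = (28 + k)*(-1/56) = -½ - k/56)
P(b(8), 71)*(-2) = (-½ - 1/56*(-5))*(-2) = (-½ + 5/56)*(-2) = -23/56*(-2) = 23/28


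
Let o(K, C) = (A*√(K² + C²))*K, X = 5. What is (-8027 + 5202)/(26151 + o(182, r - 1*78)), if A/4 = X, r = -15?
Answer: 73876575/552791665999 - 10283000*√41773/552791665999 ≈ -0.0036683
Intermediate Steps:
A = 20 (A = 4*5 = 20)
o(K, C) = 20*K*√(C² + K²) (o(K, C) = (20*√(K² + C²))*K = (20*√(C² + K²))*K = 20*K*√(C² + K²))
(-8027 + 5202)/(26151 + o(182, r - 1*78)) = (-8027 + 5202)/(26151 + 20*182*√((-15 - 1*78)² + 182²)) = -2825/(26151 + 20*182*√((-15 - 78)² + 33124)) = -2825/(26151 + 20*182*√((-93)² + 33124)) = -2825/(26151 + 20*182*√(8649 + 33124)) = -2825/(26151 + 20*182*√41773) = -2825/(26151 + 3640*√41773)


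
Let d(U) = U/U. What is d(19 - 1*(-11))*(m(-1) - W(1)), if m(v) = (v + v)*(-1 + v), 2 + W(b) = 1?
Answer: 5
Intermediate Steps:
W(b) = -1 (W(b) = -2 + 1 = -1)
m(v) = 2*v*(-1 + v) (m(v) = (2*v)*(-1 + v) = 2*v*(-1 + v))
d(U) = 1
d(19 - 1*(-11))*(m(-1) - W(1)) = 1*(2*(-1)*(-1 - 1) - 1*(-1)) = 1*(2*(-1)*(-2) + 1) = 1*(4 + 1) = 1*5 = 5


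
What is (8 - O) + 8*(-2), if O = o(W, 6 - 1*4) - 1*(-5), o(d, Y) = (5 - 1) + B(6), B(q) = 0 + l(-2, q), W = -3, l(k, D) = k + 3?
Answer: -18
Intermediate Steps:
l(k, D) = 3 + k
B(q) = 1 (B(q) = 0 + (3 - 2) = 0 + 1 = 1)
o(d, Y) = 5 (o(d, Y) = (5 - 1) + 1 = 4 + 1 = 5)
O = 10 (O = 5 - 1*(-5) = 5 + 5 = 10)
(8 - O) + 8*(-2) = (8 - 1*10) + 8*(-2) = (8 - 10) - 16 = -2 - 16 = -18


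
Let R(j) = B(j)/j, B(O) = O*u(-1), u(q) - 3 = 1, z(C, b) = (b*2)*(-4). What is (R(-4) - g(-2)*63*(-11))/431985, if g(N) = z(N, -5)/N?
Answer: -13856/431985 ≈ -0.032075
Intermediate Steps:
z(C, b) = -8*b (z(C, b) = (2*b)*(-4) = -8*b)
u(q) = 4 (u(q) = 3 + 1 = 4)
B(O) = 4*O (B(O) = O*4 = 4*O)
g(N) = 40/N (g(N) = (-8*(-5))/N = 40/N)
R(j) = 4 (R(j) = (4*j)/j = 4)
(R(-4) - g(-2)*63*(-11))/431985 = (4 - (40/(-2))*63*(-11))/431985 = (4 - (40*(-½))*63*(-11))*(1/431985) = (4 - (-20*63)*(-11))*(1/431985) = (4 - (-1260)*(-11))*(1/431985) = (4 - 1*13860)*(1/431985) = (4 - 13860)*(1/431985) = -13856*1/431985 = -13856/431985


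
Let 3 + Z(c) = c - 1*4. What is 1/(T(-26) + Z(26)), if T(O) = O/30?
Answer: 15/272 ≈ 0.055147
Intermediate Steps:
Z(c) = -7 + c (Z(c) = -3 + (c - 1*4) = -3 + (c - 4) = -3 + (-4 + c) = -7 + c)
T(O) = O/30 (T(O) = O*(1/30) = O/30)
1/(T(-26) + Z(26)) = 1/((1/30)*(-26) + (-7 + 26)) = 1/(-13/15 + 19) = 1/(272/15) = 15/272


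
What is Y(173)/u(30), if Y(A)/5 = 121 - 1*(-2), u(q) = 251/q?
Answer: 18450/251 ≈ 73.506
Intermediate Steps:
Y(A) = 615 (Y(A) = 5*(121 - 1*(-2)) = 5*(121 + 2) = 5*123 = 615)
Y(173)/u(30) = 615/((251/30)) = 615/((251*(1/30))) = 615/(251/30) = 615*(30/251) = 18450/251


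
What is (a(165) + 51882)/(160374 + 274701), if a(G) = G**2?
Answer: 26369/145025 ≈ 0.18182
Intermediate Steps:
(a(165) + 51882)/(160374 + 274701) = (165**2 + 51882)/(160374 + 274701) = (27225 + 51882)/435075 = 79107*(1/435075) = 26369/145025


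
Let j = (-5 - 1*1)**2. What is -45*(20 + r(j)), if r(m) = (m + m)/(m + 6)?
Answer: -6840/7 ≈ -977.14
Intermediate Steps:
j = 36 (j = (-5 - 1)**2 = (-6)**2 = 36)
r(m) = 2*m/(6 + m) (r(m) = (2*m)/(6 + m) = 2*m/(6 + m))
-45*(20 + r(j)) = -45*(20 + 2*36/(6 + 36)) = -45*(20 + 2*36/42) = -45*(20 + 2*36*(1/42)) = -45*(20 + 12/7) = -45*152/7 = -6840/7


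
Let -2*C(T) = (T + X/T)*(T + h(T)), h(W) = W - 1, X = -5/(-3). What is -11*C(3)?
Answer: 880/9 ≈ 97.778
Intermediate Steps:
X = 5/3 (X = -5*(-1/3) = 5/3 ≈ 1.6667)
h(W) = -1 + W
C(T) = -(-1 + 2*T)*(T + 5/(3*T))/2 (C(T) = -(T + 5/(3*T))*(T + (-1 + T))/2 = -(T + 5/(3*T))*(-1 + 2*T)/2 = -(-1 + 2*T)*(T + 5/(3*T))/2)
-11*C(3) = -11*(-5/3 + (1/2)*3 - 1*3**2 + (5/6)/3) = -11*(-5/3 + 3/2 - 1*9 + (5/6)*(1/3)) = -11*(-5/3 + 3/2 - 9 + 5/18) = -11*(-80/9) = 880/9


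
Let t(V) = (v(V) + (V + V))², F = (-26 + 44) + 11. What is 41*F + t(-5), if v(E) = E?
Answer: 1414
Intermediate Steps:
F = 29 (F = 18 + 11 = 29)
t(V) = 9*V² (t(V) = (V + (V + V))² = (V + 2*V)² = (3*V)² = 9*V²)
41*F + t(-5) = 41*29 + 9*(-5)² = 1189 + 9*25 = 1189 + 225 = 1414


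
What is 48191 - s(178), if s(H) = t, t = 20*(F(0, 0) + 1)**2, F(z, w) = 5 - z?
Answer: 47471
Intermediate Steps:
t = 720 (t = 20*((5 - 1*0) + 1)**2 = 20*((5 + 0) + 1)**2 = 20*(5 + 1)**2 = 20*6**2 = 20*36 = 720)
s(H) = 720
48191 - s(178) = 48191 - 1*720 = 48191 - 720 = 47471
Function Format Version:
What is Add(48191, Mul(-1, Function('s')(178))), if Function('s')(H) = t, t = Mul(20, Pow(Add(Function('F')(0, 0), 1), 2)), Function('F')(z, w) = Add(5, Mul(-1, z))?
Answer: 47471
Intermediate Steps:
t = 720 (t = Mul(20, Pow(Add(Add(5, Mul(-1, 0)), 1), 2)) = Mul(20, Pow(Add(Add(5, 0), 1), 2)) = Mul(20, Pow(Add(5, 1), 2)) = Mul(20, Pow(6, 2)) = Mul(20, 36) = 720)
Function('s')(H) = 720
Add(48191, Mul(-1, Function('s')(178))) = Add(48191, Mul(-1, 720)) = Add(48191, -720) = 47471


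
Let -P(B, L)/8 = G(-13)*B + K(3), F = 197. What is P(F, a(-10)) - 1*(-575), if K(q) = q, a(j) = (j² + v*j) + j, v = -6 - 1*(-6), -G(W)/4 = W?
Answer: -81401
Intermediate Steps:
G(W) = -4*W
v = 0 (v = -6 + 6 = 0)
a(j) = j + j² (a(j) = (j² + 0*j) + j = (j² + 0) + j = j² + j = j + j²)
P(B, L) = -24 - 416*B (P(B, L) = -8*((-4*(-13))*B + 3) = -8*(52*B + 3) = -8*(3 + 52*B) = -24 - 416*B)
P(F, a(-10)) - 1*(-575) = (-24 - 416*197) - 1*(-575) = (-24 - 81952) + 575 = -81976 + 575 = -81401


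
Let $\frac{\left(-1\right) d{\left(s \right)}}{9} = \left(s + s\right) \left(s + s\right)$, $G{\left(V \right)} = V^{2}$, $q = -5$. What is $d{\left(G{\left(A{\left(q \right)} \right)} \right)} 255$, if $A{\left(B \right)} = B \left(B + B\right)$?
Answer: $-57375000000$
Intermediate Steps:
$A{\left(B \right)} = 2 B^{2}$ ($A{\left(B \right)} = B 2 B = 2 B^{2}$)
$d{\left(s \right)} = - 36 s^{2}$ ($d{\left(s \right)} = - 9 \left(s + s\right) \left(s + s\right) = - 9 \cdot 2 s 2 s = - 9 \cdot 4 s^{2} = - 36 s^{2}$)
$d{\left(G{\left(A{\left(q \right)} \right)} \right)} 255 = - 36 \left(\left(2 \left(-5\right)^{2}\right)^{2}\right)^{2} \cdot 255 = - 36 \left(\left(2 \cdot 25\right)^{2}\right)^{2} \cdot 255 = - 36 \left(50^{2}\right)^{2} \cdot 255 = - 36 \cdot 2500^{2} \cdot 255 = \left(-36\right) 6250000 \cdot 255 = \left(-225000000\right) 255 = -57375000000$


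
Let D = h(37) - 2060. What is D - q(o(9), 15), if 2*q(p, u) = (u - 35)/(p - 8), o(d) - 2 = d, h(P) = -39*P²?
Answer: -166343/3 ≈ -55448.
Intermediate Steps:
o(d) = 2 + d
q(p, u) = (-35 + u)/(2*(-8 + p)) (q(p, u) = ((u - 35)/(p - 8))/2 = ((-35 + u)/(-8 + p))/2 = (-35 + u)/(2*(-8 + p)))
D = -55451 (D = -39*37² - 2060 = -39*1369 - 2060 = -53391 - 2060 = -55451)
D - q(o(9), 15) = -55451 - (-35 + 15)/(2*(-8 + (2 + 9))) = -55451 - (-20)/(2*(-8 + 11)) = -55451 - (-20)/(2*3) = -55451 - 1*(-10/3) = -55451 + 10/3 = -166343/3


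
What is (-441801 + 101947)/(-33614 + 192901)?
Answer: -339854/159287 ≈ -2.1336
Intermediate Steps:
(-441801 + 101947)/(-33614 + 192901) = -339854/159287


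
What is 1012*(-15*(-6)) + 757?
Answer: 91837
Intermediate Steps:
1012*(-15*(-6)) + 757 = 1012*90 + 757 = 91080 + 757 = 91837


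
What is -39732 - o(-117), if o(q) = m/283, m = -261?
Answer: -11243895/283 ≈ -39731.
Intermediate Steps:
o(q) = -261/283
-39732 - o(-117) = -39732 - 1*(-261/283) = -39732 + 261/283 = -11243895/283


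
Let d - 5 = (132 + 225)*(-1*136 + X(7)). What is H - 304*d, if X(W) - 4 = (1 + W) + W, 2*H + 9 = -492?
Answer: 25392011/2 ≈ 1.2696e+7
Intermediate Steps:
H = -501/2 (H = -9/2 + (1/2)*(-492) = -9/2 - 246 = -501/2 ≈ -250.50)
X(W) = 5 + 2*W (X(W) = 4 + ((1 + W) + W) = 4 + (1 + 2*W) = 5 + 2*W)
d = -41764 (d = 5 + (132 + 225)*(-1*136 + (5 + 2*7)) = 5 + 357*(-136 + (5 + 14)) = 5 + 357*(-136 + 19) = 5 + 357*(-117) = 5 - 41769 = -41764)
H - 304*d = -501/2 - 304*(-41764) = -501/2 + 12696256 = 25392011/2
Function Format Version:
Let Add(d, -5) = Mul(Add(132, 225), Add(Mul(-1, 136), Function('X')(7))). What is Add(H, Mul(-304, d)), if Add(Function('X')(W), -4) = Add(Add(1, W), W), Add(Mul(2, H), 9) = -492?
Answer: Rational(25392011, 2) ≈ 1.2696e+7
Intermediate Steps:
H = Rational(-501, 2) (H = Add(Rational(-9, 2), Mul(Rational(1, 2), -492)) = Add(Rational(-9, 2), -246) = Rational(-501, 2) ≈ -250.50)
Function('X')(W) = Add(5, Mul(2, W)) (Function('X')(W) = Add(4, Add(Add(1, W), W)) = Add(4, Add(1, Mul(2, W))) = Add(5, Mul(2, W)))
d = -41764 (d = Add(5, Mul(Add(132, 225), Add(Mul(-1, 136), Add(5, Mul(2, 7))))) = Add(5, Mul(357, Add(-136, Add(5, 14)))) = Add(5, Mul(357, Add(-136, 19))) = Add(5, Mul(357, -117)) = Add(5, -41769) = -41764)
Add(H, Mul(-304, d)) = Add(Rational(-501, 2), Mul(-304, -41764)) = Add(Rational(-501, 2), 12696256) = Rational(25392011, 2)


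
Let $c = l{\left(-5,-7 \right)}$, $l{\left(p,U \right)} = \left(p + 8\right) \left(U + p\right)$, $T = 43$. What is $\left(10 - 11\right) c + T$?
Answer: $79$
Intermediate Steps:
$l{\left(p,U \right)} = \left(8 + p\right) \left(U + p\right)$
$c = -36$ ($c = \left(-5\right)^{2} + 8 \left(-7\right) + 8 \left(-5\right) - -35 = 25 - 56 - 40 + 35 = -36$)
$\left(10 - 11\right) c + T = \left(10 - 11\right) \left(-36\right) + 43 = \left(-1\right) \left(-36\right) + 43 = 36 + 43 = 79$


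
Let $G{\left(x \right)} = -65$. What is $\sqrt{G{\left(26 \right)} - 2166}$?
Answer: $i \sqrt{2231} \approx 47.233 i$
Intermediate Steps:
$\sqrt{G{\left(26 \right)} - 2166} = \sqrt{-65 - 2166} = \sqrt{-2231} = i \sqrt{2231}$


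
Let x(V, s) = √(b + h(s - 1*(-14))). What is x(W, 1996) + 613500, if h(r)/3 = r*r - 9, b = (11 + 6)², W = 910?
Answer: 613500 + √12120562 ≈ 6.1698e+5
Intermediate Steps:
b = 289 (b = 17² = 289)
h(r) = -27 + 3*r² (h(r) = 3*(r*r - 9) = 3*(r² - 9) = 3*(-9 + r²) = -27 + 3*r²)
x(V, s) = √(262 + 3*(14 + s)²) (x(V, s) = √(289 + (-27 + 3*(s - 1*(-14))²)) = √(289 + (-27 + 3*(s + 14)²)) = √(289 + (-27 + 3*(14 + s)²)) = √(262 + 3*(14 + s)²))
x(W, 1996) + 613500 = √(262 + 3*(14 + 1996)²) + 613500 = √(262 + 3*2010²) + 613500 = √(262 + 3*4040100) + 613500 = √(262 + 12120300) + 613500 = √12120562 + 613500 = 613500 + √12120562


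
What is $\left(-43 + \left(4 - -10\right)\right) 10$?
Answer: $-290$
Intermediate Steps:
$\left(-43 + \left(4 - -10\right)\right) 10 = \left(-43 + \left(4 + 10\right)\right) 10 = \left(-43 + 14\right) 10 = \left(-29\right) 10 = -290$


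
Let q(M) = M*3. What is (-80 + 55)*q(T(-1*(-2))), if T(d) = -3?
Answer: 225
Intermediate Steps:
q(M) = 3*M
(-80 + 55)*q(T(-1*(-2))) = (-80 + 55)*(3*(-3)) = -25*(-9) = 225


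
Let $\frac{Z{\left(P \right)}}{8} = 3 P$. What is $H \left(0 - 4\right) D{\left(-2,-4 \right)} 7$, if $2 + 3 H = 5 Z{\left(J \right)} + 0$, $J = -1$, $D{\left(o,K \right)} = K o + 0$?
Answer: $\frac{27328}{3} \approx 9109.3$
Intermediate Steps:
$D{\left(o,K \right)} = K o$
$Z{\left(P \right)} = 24 P$ ($Z{\left(P \right)} = 8 \cdot 3 P = 24 P$)
$H = - \frac{122}{3}$ ($H = - \frac{2}{3} + \frac{5 \cdot 24 \left(-1\right) + 0}{3} = - \frac{2}{3} + \frac{5 \left(-24\right) + 0}{3} = - \frac{2}{3} + \frac{-120 + 0}{3} = - \frac{2}{3} + \frac{1}{3} \left(-120\right) = - \frac{2}{3} - 40 = - \frac{122}{3} \approx -40.667$)
$H \left(0 - 4\right) D{\left(-2,-4 \right)} 7 = - \frac{122 \left(0 - 4\right) \left(\left(-4\right) \left(-2\right)\right)}{3} \cdot 7 = - \frac{122 \left(\left(-4\right) 8\right)}{3} \cdot 7 = \left(- \frac{122}{3}\right) \left(-32\right) 7 = \frac{3904}{3} \cdot 7 = \frac{27328}{3}$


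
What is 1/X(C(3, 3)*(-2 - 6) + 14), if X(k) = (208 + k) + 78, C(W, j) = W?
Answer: 1/276 ≈ 0.0036232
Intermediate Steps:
X(k) = 286 + k
1/X(C(3, 3)*(-2 - 6) + 14) = 1/(286 + (3*(-2 - 6) + 14)) = 1/(286 + (3*(-8) + 14)) = 1/(286 + (-24 + 14)) = 1/(286 - 10) = 1/276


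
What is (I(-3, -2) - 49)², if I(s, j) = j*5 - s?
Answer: 3136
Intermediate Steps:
I(s, j) = -s + 5*j (I(s, j) = 5*j - s = -s + 5*j)
(I(-3, -2) - 49)² = ((-1*(-3) + 5*(-2)) - 49)² = ((3 - 10) - 49)² = (-7 - 49)² = (-56)² = 3136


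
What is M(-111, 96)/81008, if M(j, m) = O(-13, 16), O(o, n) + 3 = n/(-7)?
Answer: -37/567056 ≈ -6.5249e-5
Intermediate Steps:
O(o, n) = -3 - n/7 (O(o, n) = -3 + n/(-7) = -3 + n*(-⅐) = -3 - n/7)
M(j, m) = -37/7 (M(j, m) = -3 - ⅐*16 = -3 - 16/7 = -37/7)
M(-111, 96)/81008 = -37/7/81008 = -37/7*1/81008 = -37/567056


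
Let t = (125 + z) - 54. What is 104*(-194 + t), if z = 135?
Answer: 1248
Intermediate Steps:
t = 206 (t = (125 + 135) - 54 = 260 - 54 = 206)
104*(-194 + t) = 104*(-194 + 206) = 104*12 = 1248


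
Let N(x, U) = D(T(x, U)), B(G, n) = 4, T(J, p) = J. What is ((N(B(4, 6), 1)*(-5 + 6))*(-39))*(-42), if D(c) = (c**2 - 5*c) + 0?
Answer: -6552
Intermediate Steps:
D(c) = c**2 - 5*c
N(x, U) = x*(-5 + x)
((N(B(4, 6), 1)*(-5 + 6))*(-39))*(-42) = (((4*(-5 + 4))*(-5 + 6))*(-39))*(-42) = (((4*(-1))*1)*(-39))*(-42) = (-4*1*(-39))*(-42) = -4*(-39)*(-42) = 156*(-42) = -6552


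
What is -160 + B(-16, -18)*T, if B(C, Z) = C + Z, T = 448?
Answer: -15392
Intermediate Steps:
-160 + B(-16, -18)*T = -160 + (-16 - 18)*448 = -160 - 34*448 = -160 - 15232 = -15392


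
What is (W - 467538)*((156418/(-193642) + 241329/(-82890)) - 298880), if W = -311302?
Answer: 62273167382796636332/267516423 ≈ 2.3278e+11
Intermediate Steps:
(W - 467538)*((156418/(-193642) + 241329/(-82890)) - 298880) = (-311302 - 467538)*((156418/(-193642) + 241329/(-82890)) - 298880) = -778840*((156418*(-1/193642) + 241329*(-1/82890)) - 298880) = -778840*((-78209/96821 - 80443/27630) - 298880) = -778840*(-9949486373/2675164230 - 298880) = -778840*(-799563034548773/2675164230) = 62273167382796636332/267516423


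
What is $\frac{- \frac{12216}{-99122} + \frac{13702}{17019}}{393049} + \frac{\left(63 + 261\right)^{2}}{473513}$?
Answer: $\frac{1122674214736525238}{5063968639974710493} \approx 0.2217$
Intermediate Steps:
$\frac{- \frac{12216}{-99122} + \frac{13702}{17019}}{393049} + \frac{\left(63 + 261\right)^{2}}{473513} = \left(\left(-12216\right) \left(- \frac{1}{99122}\right) + 13702 \cdot \frac{1}{17019}\right) \frac{1}{393049} + 324^{2} \cdot \frac{1}{473513} = \left(\frac{6108}{49561} + \frac{442}{549}\right) \frac{1}{393049} + 104976 \cdot \frac{1}{473513} = \frac{25259254}{27208989} \cdot \frac{1}{393049} + \frac{104976}{473513} = \frac{25259254}{10694465917461} + \frac{104976}{473513} = \frac{1122674214736525238}{5063968639974710493}$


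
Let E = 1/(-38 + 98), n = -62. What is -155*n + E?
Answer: 576601/60 ≈ 9610.0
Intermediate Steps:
E = 1/60 ≈ 0.016667
-155*n + E = -155*(-62) + 1/60 = 9610 + 1/60 = 576601/60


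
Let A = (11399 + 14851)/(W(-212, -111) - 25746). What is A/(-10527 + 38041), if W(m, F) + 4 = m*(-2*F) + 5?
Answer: -13125/1001633413 ≈ -1.3104e-5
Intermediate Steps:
W(m, F) = 1 - 2*F*m (W(m, F) = -4 + (m*(-2*F) + 5) = -4 + (-2*F*m + 5) = -4 + (5 - 2*F*m) = 1 - 2*F*m)
A = -26250/72809 (A = (11399 + 14851)/((1 - 2*(-111)*(-212)) - 25746) = 26250/((1 - 47064) - 25746) = 26250/(-47063 - 25746) = 26250/(-72809) = 26250*(-1/72809) = -26250/72809 ≈ -0.36053)
A/(-10527 + 38041) = -26250/(72809*(-10527 + 38041)) = -26250/72809/27514 = -26250/72809*1/27514 = -13125/1001633413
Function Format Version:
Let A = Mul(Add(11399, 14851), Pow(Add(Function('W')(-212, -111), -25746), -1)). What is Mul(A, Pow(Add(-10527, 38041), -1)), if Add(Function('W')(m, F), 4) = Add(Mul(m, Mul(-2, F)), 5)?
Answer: Rational(-13125, 1001633413) ≈ -1.3104e-5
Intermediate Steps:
Function('W')(m, F) = Add(1, Mul(-2, F, m)) (Function('W')(m, F) = Add(-4, Add(Mul(m, Mul(-2, F)), 5)) = Add(-4, Add(Mul(-2, F, m), 5)) = Add(-4, Add(5, Mul(-2, F, m))) = Add(1, Mul(-2, F, m)))
A = Rational(-26250, 72809) (A = Mul(Add(11399, 14851), Pow(Add(Add(1, Mul(-2, -111, -212)), -25746), -1)) = Mul(26250, Pow(Add(Add(1, -47064), -25746), -1)) = Mul(26250, Pow(Add(-47063, -25746), -1)) = Mul(26250, Pow(-72809, -1)) = Mul(26250, Rational(-1, 72809)) = Rational(-26250, 72809) ≈ -0.36053)
Mul(A, Pow(Add(-10527, 38041), -1)) = Mul(Rational(-26250, 72809), Pow(Add(-10527, 38041), -1)) = Mul(Rational(-26250, 72809), Pow(27514, -1)) = Mul(Rational(-26250, 72809), Rational(1, 27514)) = Rational(-13125, 1001633413)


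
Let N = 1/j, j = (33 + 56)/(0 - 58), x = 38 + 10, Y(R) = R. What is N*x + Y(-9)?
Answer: -3585/89 ≈ -40.281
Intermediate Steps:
x = 48
j = -89/58 (j = 89/(-58) = 89*(-1/58) = -89/58 ≈ -1.5345)
N = -58/89 (N = 1/(-89/58) = -58/89 ≈ -0.65169)
N*x + Y(-9) = -58/89*48 - 9 = -2784/89 - 9 = -3585/89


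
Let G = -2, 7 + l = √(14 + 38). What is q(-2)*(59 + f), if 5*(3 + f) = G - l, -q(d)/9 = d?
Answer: 1026 - 36*√13/5 ≈ 1000.0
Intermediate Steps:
q(d) = -9*d
l = -7 + 2*√13 (l = -7 + √(14 + 38) = -7 + √52 = -7 + 2*√13 ≈ 0.21110)
f = -2 - 2*√13/5 (f = -3 + (-2 - (-7 + 2*√13))/5 = -3 + (-2 + (7 - 2*√13))/5 = -3 + (5 - 2*√13)/5 = -3 + (1 - 2*√13/5) = -2 - 2*√13/5 ≈ -3.4422)
q(-2)*(59 + f) = (-9*(-2))*(59 + (-2 - 2*√13/5)) = 18*(57 - 2*√13/5) = 1026 - 36*√13/5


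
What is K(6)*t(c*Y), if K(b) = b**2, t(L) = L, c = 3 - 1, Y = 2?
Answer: 144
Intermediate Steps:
c = 2
K(6)*t(c*Y) = 6**2*(2*2) = 36*4 = 144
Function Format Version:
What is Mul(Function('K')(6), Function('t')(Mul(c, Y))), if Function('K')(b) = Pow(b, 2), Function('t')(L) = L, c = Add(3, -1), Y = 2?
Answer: 144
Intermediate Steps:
c = 2
Mul(Function('K')(6), Function('t')(Mul(c, Y))) = Mul(Pow(6, 2), Mul(2, 2)) = Mul(36, 4) = 144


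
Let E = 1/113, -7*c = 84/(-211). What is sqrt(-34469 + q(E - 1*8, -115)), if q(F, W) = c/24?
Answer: 3*I*sqrt(682041886)/422 ≈ 185.66*I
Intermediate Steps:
c = 12/211 (c = -12/(-211) = -12*(-1)/211 = -1/7*(-84/211) = 12/211 ≈ 0.056872)
E = 1/113 ≈ 0.0088496
q(F, W) = 1/422 (q(F, W) = (12/211)/24 = (12/211)*(1/24) = 1/422)
sqrt(-34469 + q(E - 1*8, -115)) = sqrt(-34469 + 1/422) = sqrt(-14545917/422) = 3*I*sqrt(682041886)/422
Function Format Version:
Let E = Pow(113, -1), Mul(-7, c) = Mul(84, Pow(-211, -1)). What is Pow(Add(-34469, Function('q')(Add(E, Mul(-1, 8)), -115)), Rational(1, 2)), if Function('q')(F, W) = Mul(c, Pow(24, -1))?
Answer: Mul(Rational(3, 422), I, Pow(682041886, Rational(1, 2))) ≈ Mul(185.66, I)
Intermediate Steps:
c = Rational(12, 211) (c = Mul(Rational(-1, 7), Mul(84, Pow(-211, -1))) = Mul(Rational(-1, 7), Mul(84, Rational(-1, 211))) = Mul(Rational(-1, 7), Rational(-84, 211)) = Rational(12, 211) ≈ 0.056872)
E = Rational(1, 113) ≈ 0.0088496
Function('q')(F, W) = Rational(1, 422) (Function('q')(F, W) = Mul(Rational(12, 211), Pow(24, -1)) = Mul(Rational(12, 211), Rational(1, 24)) = Rational(1, 422))
Pow(Add(-34469, Function('q')(Add(E, Mul(-1, 8)), -115)), Rational(1, 2)) = Pow(Add(-34469, Rational(1, 422)), Rational(1, 2)) = Pow(Rational(-14545917, 422), Rational(1, 2)) = Mul(Rational(3, 422), I, Pow(682041886, Rational(1, 2)))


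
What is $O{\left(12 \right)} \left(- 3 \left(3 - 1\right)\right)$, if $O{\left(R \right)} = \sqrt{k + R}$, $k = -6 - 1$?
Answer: $- 6 \sqrt{5} \approx -13.416$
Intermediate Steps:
$k = -7$
$O{\left(R \right)} = \sqrt{-7 + R}$
$O{\left(12 \right)} \left(- 3 \left(3 - 1\right)\right) = \sqrt{-7 + 12} \left(- 3 \left(3 - 1\right)\right) = \sqrt{5} \left(\left(-3\right) 2\right) = \sqrt{5} \left(-6\right) = - 6 \sqrt{5}$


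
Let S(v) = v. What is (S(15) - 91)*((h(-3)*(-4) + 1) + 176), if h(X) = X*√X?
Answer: -13452 - 912*I*√3 ≈ -13452.0 - 1579.6*I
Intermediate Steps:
h(X) = X^(3/2)
(S(15) - 91)*((h(-3)*(-4) + 1) + 176) = (15 - 91)*(((-3)^(3/2)*(-4) + 1) + 176) = -76*((-3*I*√3*(-4) + 1) + 176) = -76*((12*I*√3 + 1) + 176) = -76*((1 + 12*I*√3) + 176) = -76*(177 + 12*I*√3) = -13452 - 912*I*√3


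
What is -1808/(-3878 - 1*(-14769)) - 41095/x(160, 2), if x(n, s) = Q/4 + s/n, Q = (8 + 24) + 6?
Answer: -35806627488/8288051 ≈ -4320.3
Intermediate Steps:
Q = 38 (Q = 32 + 6 = 38)
x(n, s) = 19/2 + s/n (x(n, s) = 38/4 + s/n = 38*(1/4) + s/n = 19/2 + s/n)
-1808/(-3878 - 1*(-14769)) - 41095/x(160, 2) = -1808/(-3878 - 1*(-14769)) - 41095/(19/2 + 2/160) = -1808/(-3878 + 14769) - 41095/(19/2 + 2*(1/160)) = -1808/10891 - 41095/(19/2 + 1/80) = -1808*1/10891 - 41095/761/80 = -1808/10891 - 41095*80/761 = -1808/10891 - 3287600/761 = -35806627488/8288051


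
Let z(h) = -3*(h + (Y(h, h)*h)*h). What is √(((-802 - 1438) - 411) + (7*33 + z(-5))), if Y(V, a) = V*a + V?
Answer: I*√3905 ≈ 62.49*I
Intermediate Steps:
Y(V, a) = V + V*a
z(h) = -3*h - 3*h³*(1 + h) (z(h) = -3*(h + ((h*(1 + h))*h)*h) = -3*(h + (h²*(1 + h))*h) = -3*(h + h³*(1 + h)) = -3*h - 3*h³*(1 + h))
√(((-802 - 1438) - 411) + (7*33 + z(-5))) = √(((-802 - 1438) - 411) + (7*33 - 3*(-5)*(1 + (-5)²*(1 - 5)))) = √((-2240 - 411) + (231 - 3*(-5)*(1 + 25*(-4)))) = √(-2651 + (231 - 3*(-5)*(1 - 100))) = √(-2651 + (231 - 3*(-5)*(-99))) = √(-2651 + (231 - 1485)) = √(-2651 - 1254) = √(-3905) = I*√3905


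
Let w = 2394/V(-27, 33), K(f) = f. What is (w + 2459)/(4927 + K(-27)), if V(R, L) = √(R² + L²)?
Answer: 2459/4900 + 57*√202/70700 ≈ 0.51330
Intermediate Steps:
V(R, L) = √(L² + R²)
w = 399*√202/101 (w = 2394/(√(33² + (-27)²)) = 2394/(√(1089 + 729)) = 2394/(√1818) = 2394/((3*√202)) = 2394*(√202/606) = 399*√202/101 ≈ 56.147)
(w + 2459)/(4927 + K(-27)) = (399*√202/101 + 2459)/(4927 - 27) = (2459 + 399*√202/101)/4900 = (2459 + 399*√202/101)*(1/4900) = 2459/4900 + 57*√202/70700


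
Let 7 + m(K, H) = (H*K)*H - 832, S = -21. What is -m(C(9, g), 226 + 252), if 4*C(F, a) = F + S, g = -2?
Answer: 686291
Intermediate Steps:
C(F, a) = -21/4 + F/4 (C(F, a) = (F - 21)/4 = (-21 + F)/4 = -21/4 + F/4)
m(K, H) = -839 + K*H² (m(K, H) = -7 + ((H*K)*H - 832) = -7 + (K*H² - 832) = -7 + (-832 + K*H²) = -839 + K*H²)
-m(C(9, g), 226 + 252) = -(-839 + (-21/4 + (¼)*9)*(226 + 252)²) = -(-839 + (-21/4 + 9/4)*478²) = -(-839 - 3*228484) = -(-839 - 685452) = -1*(-686291) = 686291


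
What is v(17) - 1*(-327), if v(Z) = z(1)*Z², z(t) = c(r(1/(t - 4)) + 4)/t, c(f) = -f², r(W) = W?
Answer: -32026/9 ≈ -3558.4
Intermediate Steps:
z(t) = -(4 + 1/(-4 + t))²/t (z(t) = (-(1/(t - 4) + 4)²)/t = (-(1/(-4 + t) + 4)²)/t = (-(4 + 1/(-4 + t))²)/t = -(4 + 1/(-4 + t))²/t)
v(Z) = -121*Z²/9 (v(Z) = (-1*(-15 + 4*1)²/(1*(-4 + 1)²))*Z² = (-1*1*(-15 + 4)²/(-3)²)*Z² = (-1*1*(-11)²*⅑)*Z² = (-1*1*121*⅑)*Z² = -121*Z²/9)
v(17) - 1*(-327) = -121/9*17² - 1*(-327) = -121/9*289 + 327 = -34969/9 + 327 = -32026/9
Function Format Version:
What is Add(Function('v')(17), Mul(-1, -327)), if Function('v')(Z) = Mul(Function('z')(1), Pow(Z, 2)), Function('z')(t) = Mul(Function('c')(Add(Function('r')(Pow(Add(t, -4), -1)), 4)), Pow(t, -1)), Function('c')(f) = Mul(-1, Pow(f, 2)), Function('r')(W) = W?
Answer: Rational(-32026, 9) ≈ -3558.4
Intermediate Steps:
Function('z')(t) = Mul(-1, Pow(t, -1), Pow(Add(4, Pow(Add(-4, t), -1)), 2)) (Function('z')(t) = Mul(Mul(-1, Pow(Add(Pow(Add(t, -4), -1), 4), 2)), Pow(t, -1)) = Mul(Mul(-1, Pow(Add(Pow(Add(-4, t), -1), 4), 2)), Pow(t, -1)) = Mul(Mul(-1, Pow(Add(4, Pow(Add(-4, t), -1)), 2)), Pow(t, -1)) = Mul(-1, Pow(t, -1), Pow(Add(4, Pow(Add(-4, t), -1)), 2)))
Function('v')(Z) = Mul(Rational(-121, 9), Pow(Z, 2)) (Function('v')(Z) = Mul(Mul(-1, Pow(1, -1), Pow(Add(-15, Mul(4, 1)), 2), Pow(Add(-4, 1), -2)), Pow(Z, 2)) = Mul(Mul(-1, 1, Pow(Add(-15, 4), 2), Pow(-3, -2)), Pow(Z, 2)) = Mul(Mul(-1, 1, Pow(-11, 2), Rational(1, 9)), Pow(Z, 2)) = Mul(Mul(-1, 1, 121, Rational(1, 9)), Pow(Z, 2)) = Mul(Rational(-121, 9), Pow(Z, 2)))
Add(Function('v')(17), Mul(-1, -327)) = Add(Mul(Rational(-121, 9), Pow(17, 2)), Mul(-1, -327)) = Add(Mul(Rational(-121, 9), 289), 327) = Add(Rational(-34969, 9), 327) = Rational(-32026, 9)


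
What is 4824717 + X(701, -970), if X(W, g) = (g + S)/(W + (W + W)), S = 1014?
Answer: 10146379895/2103 ≈ 4.8247e+6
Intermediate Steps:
X(W, g) = (1014 + g)/(3*W) (X(W, g) = (g + 1014)/(W + (W + W)) = (1014 + g)/(W + 2*W) = (1014 + g)/((3*W)) = (1014 + g)*(1/(3*W)) = (1014 + g)/(3*W))
4824717 + X(701, -970) = 4824717 + (⅓)*(1014 - 970)/701 = 4824717 + (⅓)*(1/701)*44 = 4824717 + 44/2103 = 10146379895/2103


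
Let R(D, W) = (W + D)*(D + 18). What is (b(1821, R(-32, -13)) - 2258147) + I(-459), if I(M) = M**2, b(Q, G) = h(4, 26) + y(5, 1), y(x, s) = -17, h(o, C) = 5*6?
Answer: -2047453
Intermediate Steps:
h(o, C) = 30
R(D, W) = (18 + D)*(D + W) (R(D, W) = (D + W)*(18 + D) = (18 + D)*(D + W))
b(Q, G) = 13 (b(Q, G) = 30 - 17 = 13)
(b(1821, R(-32, -13)) - 2258147) + I(-459) = (13 - 2258147) + (-459)**2 = -2258134 + 210681 = -2047453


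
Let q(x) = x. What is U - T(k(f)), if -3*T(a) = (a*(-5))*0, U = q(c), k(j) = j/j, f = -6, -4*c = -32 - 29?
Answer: 61/4 ≈ 15.250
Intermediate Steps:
c = 61/4 (c = -(-32 - 29)/4 = -1/4*(-61) = 61/4 ≈ 15.250)
k(j) = 1
U = 61/4 ≈ 15.250
T(a) = 0 (T(a) = -a*(-5)*0/3 = -(-5*a)*0/3 = -1/3*0 = 0)
U - T(k(f)) = 61/4 - 1*0 = 61/4 + 0 = 61/4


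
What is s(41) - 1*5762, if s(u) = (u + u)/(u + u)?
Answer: -5761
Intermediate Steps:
s(u) = 1 (s(u) = (2*u)/((2*u)) = (2*u)*(1/(2*u)) = 1)
s(41) - 1*5762 = 1 - 1*5762 = 1 - 5762 = -5761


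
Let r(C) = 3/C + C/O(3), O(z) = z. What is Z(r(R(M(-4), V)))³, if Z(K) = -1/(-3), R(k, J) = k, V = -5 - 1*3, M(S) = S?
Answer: 1/27 ≈ 0.037037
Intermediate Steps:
V = -8 (V = -5 - 3 = -8)
r(C) = 3/C + C/3
Z(K) = ⅓ (Z(K) = -1*(-⅓) = ⅓)
Z(r(R(M(-4), V)))³ = (⅓)³ = 1/27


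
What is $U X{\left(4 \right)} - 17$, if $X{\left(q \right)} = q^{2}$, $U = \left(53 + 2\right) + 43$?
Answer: $1551$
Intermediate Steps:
$U = 98$ ($U = 55 + 43 = 98$)
$U X{\left(4 \right)} - 17 = 98 \cdot 4^{2} - 17 = 98 \cdot 16 - 17 = 1568 - 17 = 1551$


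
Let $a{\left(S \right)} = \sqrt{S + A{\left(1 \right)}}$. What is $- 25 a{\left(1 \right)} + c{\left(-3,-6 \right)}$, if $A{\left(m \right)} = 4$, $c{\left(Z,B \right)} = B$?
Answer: $-6 - 25 \sqrt{5} \approx -61.902$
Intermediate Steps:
$a{\left(S \right)} = \sqrt{4 + S}$ ($a{\left(S \right)} = \sqrt{S + 4} = \sqrt{4 + S}$)
$- 25 a{\left(1 \right)} + c{\left(-3,-6 \right)} = - 25 \sqrt{4 + 1} - 6 = - 25 \sqrt{5} - 6 = -6 - 25 \sqrt{5}$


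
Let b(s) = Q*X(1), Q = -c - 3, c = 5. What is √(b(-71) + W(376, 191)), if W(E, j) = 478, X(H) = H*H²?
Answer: √470 ≈ 21.679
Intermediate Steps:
Q = -8 (Q = -1*5 - 3 = -5 - 3 = -8)
X(H) = H³
b(s) = -8 (b(s) = -8*1³ = -8*1 = -8)
√(b(-71) + W(376, 191)) = √(-8 + 478) = √470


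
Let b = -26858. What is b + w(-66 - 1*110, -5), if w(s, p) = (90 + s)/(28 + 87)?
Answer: -3088756/115 ≈ -26859.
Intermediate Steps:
w(s, p) = 18/23 + s/115 (w(s, p) = (90 + s)/115 = (90 + s)*(1/115) = 18/23 + s/115)
b + w(-66 - 1*110, -5) = -26858 + (18/23 + (-66 - 1*110)/115) = -26858 + (18/23 + (-66 - 110)/115) = -26858 + (18/23 + (1/115)*(-176)) = -26858 + (18/23 - 176/115) = -26858 - 86/115 = -3088756/115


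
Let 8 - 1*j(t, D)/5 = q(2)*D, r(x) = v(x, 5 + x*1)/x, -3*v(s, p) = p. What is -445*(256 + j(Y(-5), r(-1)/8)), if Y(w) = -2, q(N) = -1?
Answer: -792545/6 ≈ -1.3209e+5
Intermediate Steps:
v(s, p) = -p/3
r(x) = (-5/3 - x/3)/x (r(x) = (-(5 + x*1)/3)/x = (-(5 + x)/3)/x = (-5/3 - x/3)/x)
j(t, D) = 40 + 5*D (j(t, D) = 40 - (-5)*D = 40 + 5*D)
-445*(256 + j(Y(-5), r(-1)/8)) = -445*(256 + (40 + 5*(((⅓)*(-5 - 1*(-1))/(-1))/8))) = -445*(256 + (40 + 5*(((⅓)*(-1)*(-5 + 1))*(⅛)))) = -445*(256 + (40 + 5*(((⅓)*(-1)*(-4))*(⅛)))) = -445*(256 + (40 + 5*((4/3)*(⅛)))) = -445*(256 + (40 + 5*(⅙))) = -445*(256 + (40 + ⅚)) = -445*(256 + 245/6) = -445*1781/6 = -792545/6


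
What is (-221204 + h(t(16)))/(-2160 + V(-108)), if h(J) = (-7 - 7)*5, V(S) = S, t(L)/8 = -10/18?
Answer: 12293/126 ≈ 97.563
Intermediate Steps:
t(L) = -40/9 (t(L) = 8*(-10/18) = 8*(-10*1/18) = 8*(-5/9) = -40/9)
h(J) = -70 (h(J) = -14*5 = -70)
(-221204 + h(t(16)))/(-2160 + V(-108)) = (-221204 - 70)/(-2160 - 108) = -221274/(-2268) = -221274*(-1/2268) = 12293/126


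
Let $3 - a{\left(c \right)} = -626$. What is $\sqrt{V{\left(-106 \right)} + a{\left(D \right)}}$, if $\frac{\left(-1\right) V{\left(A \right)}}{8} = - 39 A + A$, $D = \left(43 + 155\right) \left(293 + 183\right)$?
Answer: $i \sqrt{31595} \approx 177.75 i$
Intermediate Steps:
$D = 94248$ ($D = 198 \cdot 476 = 94248$)
$a{\left(c \right)} = 629$ ($a{\left(c \right)} = 3 - -626 = 3 + 626 = 629$)
$V{\left(A \right)} = 304 A$ ($V{\left(A \right)} = - 8 \left(- 39 A + A\right) = - 8 \left(- 38 A\right) = 304 A$)
$\sqrt{V{\left(-106 \right)} + a{\left(D \right)}} = \sqrt{304 \left(-106\right) + 629} = \sqrt{-32224 + 629} = \sqrt{-31595} = i \sqrt{31595}$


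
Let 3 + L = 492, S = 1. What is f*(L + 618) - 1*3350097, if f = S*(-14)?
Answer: -3365595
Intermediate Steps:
L = 489 (L = -3 + 492 = 489)
f = -14 (f = 1*(-14) = -14)
f*(L + 618) - 1*3350097 = -14*(489 + 618) - 1*3350097 = -14*1107 - 3350097 = -15498 - 3350097 = -3365595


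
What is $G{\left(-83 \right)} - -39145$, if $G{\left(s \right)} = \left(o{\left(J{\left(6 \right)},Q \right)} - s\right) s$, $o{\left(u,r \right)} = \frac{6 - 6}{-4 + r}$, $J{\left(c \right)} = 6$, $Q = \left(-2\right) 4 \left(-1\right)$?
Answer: $32256$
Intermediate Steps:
$Q = 8$ ($Q = \left(-8\right) \left(-1\right) = 8$)
$o{\left(u,r \right)} = 0$ ($o{\left(u,r \right)} = \frac{0}{-4 + r} = 0$)
$G{\left(s \right)} = - s^{2}$ ($G{\left(s \right)} = \left(0 - s\right) s = - s s = - s^{2}$)
$G{\left(-83 \right)} - -39145 = - \left(-83\right)^{2} - -39145 = \left(-1\right) 6889 + 39145 = -6889 + 39145 = 32256$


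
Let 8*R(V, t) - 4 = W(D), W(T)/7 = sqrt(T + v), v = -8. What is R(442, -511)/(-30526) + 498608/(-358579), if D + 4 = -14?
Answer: -30441374195/21891965108 - 7*I*sqrt(26)/244208 ≈ -1.3905 - 0.00014616*I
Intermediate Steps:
D = -18 (D = -4 - 14 = -18)
W(T) = 7*sqrt(-8 + T) (W(T) = 7*sqrt(T - 8) = 7*sqrt(-8 + T))
R(V, t) = 1/2 + 7*I*sqrt(26)/8 (R(V, t) = 1/2 + (7*sqrt(-8 - 18))/8 = 1/2 + (7*sqrt(-26))/8 = 1/2 + (7*(I*sqrt(26)))/8 = 1/2 + (7*I*sqrt(26))/8 = 1/2 + 7*I*sqrt(26)/8)
R(442, -511)/(-30526) + 498608/(-358579) = (1/2 + 7*I*sqrt(26)/8)/(-30526) + 498608/(-358579) = (1/2 + 7*I*sqrt(26)/8)*(-1/30526) + 498608*(-1/358579) = (-1/61052 - 7*I*sqrt(26)/244208) - 498608/358579 = -30441374195/21891965108 - 7*I*sqrt(26)/244208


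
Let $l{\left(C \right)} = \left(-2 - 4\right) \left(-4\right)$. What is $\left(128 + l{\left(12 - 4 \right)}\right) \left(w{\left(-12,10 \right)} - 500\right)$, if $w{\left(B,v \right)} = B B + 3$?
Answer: $-53656$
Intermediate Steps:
$w{\left(B,v \right)} = 3 + B^{2}$ ($w{\left(B,v \right)} = B^{2} + 3 = 3 + B^{2}$)
$l{\left(C \right)} = 24$ ($l{\left(C \right)} = \left(-6\right) \left(-4\right) = 24$)
$\left(128 + l{\left(12 - 4 \right)}\right) \left(w{\left(-12,10 \right)} - 500\right) = \left(128 + 24\right) \left(\left(3 + \left(-12\right)^{2}\right) - 500\right) = 152 \left(\left(3 + 144\right) - 500\right) = 152 \left(147 - 500\right) = 152 \left(-353\right) = -53656$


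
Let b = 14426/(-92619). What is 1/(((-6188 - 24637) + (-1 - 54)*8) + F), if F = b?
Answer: -92619/2895747461 ≈ -3.1984e-5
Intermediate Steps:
b = -14426/92619 (b = 14426*(-1/92619) = -14426/92619 ≈ -0.15576)
F = -14426/92619 ≈ -0.15576
1/(((-6188 - 24637) + (-1 - 54)*8) + F) = 1/(((-6188 - 24637) + (-1 - 54)*8) - 14426/92619) = 1/((-30825 - 55*8) - 14426/92619) = 1/((-30825 - 440) - 14426/92619) = 1/(-31265 - 14426/92619) = 1/(-2895747461/92619) = -92619/2895747461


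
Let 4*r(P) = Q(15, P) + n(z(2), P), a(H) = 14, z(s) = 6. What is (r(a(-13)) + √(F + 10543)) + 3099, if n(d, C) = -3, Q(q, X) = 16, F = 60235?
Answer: 12409/4 + √70778 ≈ 3368.3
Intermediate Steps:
r(P) = 13/4 (r(P) = (16 - 3)/4 = (¼)*13 = 13/4)
(r(a(-13)) + √(F + 10543)) + 3099 = (13/4 + √(60235 + 10543)) + 3099 = (13/4 + √70778) + 3099 = 12409/4 + √70778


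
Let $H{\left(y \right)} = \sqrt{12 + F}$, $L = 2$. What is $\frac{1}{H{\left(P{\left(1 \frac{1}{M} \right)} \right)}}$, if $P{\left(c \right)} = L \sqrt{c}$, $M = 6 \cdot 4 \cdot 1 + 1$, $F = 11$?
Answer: $\frac{\sqrt{23}}{23} \approx 0.20851$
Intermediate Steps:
$M = 25$ ($M = 24 \cdot 1 + 1 = 24 + 1 = 25$)
$P{\left(c \right)} = 2 \sqrt{c}$
$H{\left(y \right)} = \sqrt{23}$ ($H{\left(y \right)} = \sqrt{12 + 11} = \sqrt{23}$)
$\frac{1}{H{\left(P{\left(1 \frac{1}{M} \right)} \right)}} = \frac{1}{\sqrt{23}} = \frac{\sqrt{23}}{23}$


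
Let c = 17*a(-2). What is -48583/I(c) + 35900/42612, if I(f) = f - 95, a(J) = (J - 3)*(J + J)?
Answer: -515355824/2609985 ≈ -197.46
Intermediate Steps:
a(J) = 2*J*(-3 + J) (a(J) = (-3 + J)*(2*J) = 2*J*(-3 + J))
c = 340 (c = 17*(2*(-2)*(-3 - 2)) = 17*(2*(-2)*(-5)) = 17*20 = 340)
I(f) = -95 + f
-48583/I(c) + 35900/42612 = -48583/(-95 + 340) + 35900/42612 = -48583/245 + 35900*(1/42612) = -48583*1/245 + 8975/10653 = -48583/245 + 8975/10653 = -515355824/2609985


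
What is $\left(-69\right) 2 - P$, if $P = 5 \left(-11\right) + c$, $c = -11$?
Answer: $-72$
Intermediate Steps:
$P = -66$ ($P = 5 \left(-11\right) - 11 = -55 - 11 = -66$)
$\left(-69\right) 2 - P = \left(-69\right) 2 - -66 = -138 + 66 = -72$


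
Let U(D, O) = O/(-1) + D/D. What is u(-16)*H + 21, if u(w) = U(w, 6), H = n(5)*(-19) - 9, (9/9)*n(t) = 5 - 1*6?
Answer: -29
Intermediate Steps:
n(t) = -1 (n(t) = 5 - 1*6 = 5 - 6 = -1)
H = 10 (H = -1*(-19) - 9 = 19 - 9 = 10)
U(D, O) = 1 - O (U(D, O) = O*(-1) + 1 = -O + 1 = 1 - O)
u(w) = -5 (u(w) = 1 - 1*6 = 1 - 6 = -5)
u(-16)*H + 21 = -5*10 + 21 = -50 + 21 = -29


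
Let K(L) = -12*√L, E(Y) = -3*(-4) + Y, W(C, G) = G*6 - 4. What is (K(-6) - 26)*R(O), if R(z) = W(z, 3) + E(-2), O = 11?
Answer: -624 - 288*I*√6 ≈ -624.0 - 705.45*I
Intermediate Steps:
W(C, G) = -4 + 6*G (W(C, G) = 6*G - 4 = -4 + 6*G)
E(Y) = 12 + Y
R(z) = 24 (R(z) = (-4 + 6*3) + (12 - 2) = (-4 + 18) + 10 = 14 + 10 = 24)
(K(-6) - 26)*R(O) = (-12*I*√6 - 26)*24 = (-26 - 12*I*√6)*24 = -624 - 288*I*√6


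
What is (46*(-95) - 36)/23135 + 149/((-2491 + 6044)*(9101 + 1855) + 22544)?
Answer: -171606780957/901090019620 ≈ -0.19044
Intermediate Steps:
(46*(-95) - 36)/23135 + 149/((-2491 + 6044)*(9101 + 1855) + 22544) = (-4370 - 36)*(1/23135) + 149/(3553*10956 + 22544) = -4406*1/23135 + 149/(38926668 + 22544) = -4406/23135 + 149/38949212 = -171606780957/901090019620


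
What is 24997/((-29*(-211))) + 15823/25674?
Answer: 738593915/157099206 ≈ 4.7014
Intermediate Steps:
24997/((-29*(-211))) + 15823/25674 = 24997/6119 + 15823*(1/25674) = 24997*(1/6119) + 15823/25674 = 24997/6119 + 15823/25674 = 738593915/157099206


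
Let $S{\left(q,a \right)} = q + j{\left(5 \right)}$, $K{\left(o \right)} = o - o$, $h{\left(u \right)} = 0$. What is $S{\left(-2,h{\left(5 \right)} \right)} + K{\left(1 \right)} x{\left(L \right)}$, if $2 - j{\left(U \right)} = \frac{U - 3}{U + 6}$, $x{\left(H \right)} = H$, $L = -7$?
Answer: $- \frac{2}{11} \approx -0.18182$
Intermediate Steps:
$K{\left(o \right)} = 0$
$j{\left(U \right)} = 2 - \frac{-3 + U}{6 + U}$ ($j{\left(U \right)} = 2 - \frac{U - 3}{U + 6} = 2 - \frac{-3 + U}{6 + U}$)
$S{\left(q,a \right)} = \frac{20}{11} + q$ ($S{\left(q,a \right)} = q + \frac{15 + 5}{6 + 5} = q + \frac{1}{11} \cdot 20 = q + \frac{20}{11} = \frac{20}{11} + q$)
$S{\left(-2,h{\left(5 \right)} \right)} + K{\left(1 \right)} x{\left(L \right)} = \left(\frac{20}{11} - 2\right) + 0 \left(-7\right) = - \frac{2}{11} + 0 = - \frac{2}{11}$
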